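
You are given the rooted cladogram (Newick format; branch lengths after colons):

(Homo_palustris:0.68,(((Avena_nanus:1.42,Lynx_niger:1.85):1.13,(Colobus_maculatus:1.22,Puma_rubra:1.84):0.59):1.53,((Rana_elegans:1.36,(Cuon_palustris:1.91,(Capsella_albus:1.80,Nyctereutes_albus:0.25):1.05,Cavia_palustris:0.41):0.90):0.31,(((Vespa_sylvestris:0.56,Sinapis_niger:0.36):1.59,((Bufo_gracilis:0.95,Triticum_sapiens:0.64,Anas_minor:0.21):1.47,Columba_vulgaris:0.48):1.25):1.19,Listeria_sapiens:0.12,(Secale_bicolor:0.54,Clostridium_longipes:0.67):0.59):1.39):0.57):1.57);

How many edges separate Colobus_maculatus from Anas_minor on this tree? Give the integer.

9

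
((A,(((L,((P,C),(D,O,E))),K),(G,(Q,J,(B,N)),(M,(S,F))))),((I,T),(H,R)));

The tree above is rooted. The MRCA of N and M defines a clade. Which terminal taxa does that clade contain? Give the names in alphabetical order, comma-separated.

B, F, G, J, M, N, Q, S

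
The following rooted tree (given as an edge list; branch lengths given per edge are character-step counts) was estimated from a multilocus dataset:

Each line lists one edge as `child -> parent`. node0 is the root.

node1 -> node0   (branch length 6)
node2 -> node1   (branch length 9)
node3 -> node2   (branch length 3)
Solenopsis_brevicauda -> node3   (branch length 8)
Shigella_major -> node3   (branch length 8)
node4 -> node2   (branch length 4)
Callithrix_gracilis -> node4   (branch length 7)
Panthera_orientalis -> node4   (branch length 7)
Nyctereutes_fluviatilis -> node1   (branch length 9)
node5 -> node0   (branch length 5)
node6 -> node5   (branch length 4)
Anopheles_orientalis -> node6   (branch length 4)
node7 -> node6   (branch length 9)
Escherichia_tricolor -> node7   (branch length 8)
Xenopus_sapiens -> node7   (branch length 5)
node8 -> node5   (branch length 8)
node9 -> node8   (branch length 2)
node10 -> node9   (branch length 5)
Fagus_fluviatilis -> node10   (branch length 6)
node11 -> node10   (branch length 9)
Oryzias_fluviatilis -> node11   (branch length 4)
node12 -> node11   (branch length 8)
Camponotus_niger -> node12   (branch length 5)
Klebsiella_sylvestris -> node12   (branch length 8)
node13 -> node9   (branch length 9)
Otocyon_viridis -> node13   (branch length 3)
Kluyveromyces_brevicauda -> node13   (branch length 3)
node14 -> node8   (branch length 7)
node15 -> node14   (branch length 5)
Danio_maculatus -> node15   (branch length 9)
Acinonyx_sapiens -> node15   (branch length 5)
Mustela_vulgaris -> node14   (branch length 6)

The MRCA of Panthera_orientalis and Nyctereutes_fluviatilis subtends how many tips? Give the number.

5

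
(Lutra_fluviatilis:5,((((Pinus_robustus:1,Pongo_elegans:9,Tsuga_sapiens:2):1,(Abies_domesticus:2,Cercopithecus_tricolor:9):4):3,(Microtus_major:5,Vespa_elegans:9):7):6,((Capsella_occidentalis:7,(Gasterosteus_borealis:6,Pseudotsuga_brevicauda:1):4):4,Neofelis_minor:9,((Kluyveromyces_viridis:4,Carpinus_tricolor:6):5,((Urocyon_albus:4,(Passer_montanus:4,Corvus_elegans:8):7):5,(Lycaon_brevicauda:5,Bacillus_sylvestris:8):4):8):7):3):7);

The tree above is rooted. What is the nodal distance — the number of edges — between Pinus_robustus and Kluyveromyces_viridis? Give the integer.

8

The MRCA of Pinus_robustus and Kluyveromyces_viridis is the node subtending ((((Pinus_robustus,Pongo_elegans,Tsuga_sapiens),(Abies_domesticus,Cercopithecus_tricolor)),(Microtus_major,Vespa_elegans)),((Capsella_occidentalis,(Gasterosteus_borealis,Pseudotsuga_brevicauda)),Neofelis_minor,((Kluyveromyces_viridis,Carpinus_tricolor),((Urocyon_albus,(Passer_montanus,Corvus_elegans)),(Lycaon_brevicauda,Bacillus_sylvestris))))).
From Pinus_robustus up to that node: 4 branches. From Kluyveromyces_viridis up to the same node: 4 branches. Total: 4 + 4 = 8.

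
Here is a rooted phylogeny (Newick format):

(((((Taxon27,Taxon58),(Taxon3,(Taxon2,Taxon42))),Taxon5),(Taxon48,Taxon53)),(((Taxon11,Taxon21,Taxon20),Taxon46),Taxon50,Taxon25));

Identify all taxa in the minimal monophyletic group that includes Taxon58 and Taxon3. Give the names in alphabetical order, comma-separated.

Tracing Taxon58: it sits inside (Taxon27,Taxon58).
Tracing Taxon3: it sits inside (Taxon3,(Taxon2,Taxon42)).
The smallest clade enclosing both is ((Taxon27,Taxon58),(Taxon3,(Taxon2,Taxon42))); the answer is its 5 terminal taxa in alphabetical order.

Taxon2, Taxon27, Taxon3, Taxon42, Taxon58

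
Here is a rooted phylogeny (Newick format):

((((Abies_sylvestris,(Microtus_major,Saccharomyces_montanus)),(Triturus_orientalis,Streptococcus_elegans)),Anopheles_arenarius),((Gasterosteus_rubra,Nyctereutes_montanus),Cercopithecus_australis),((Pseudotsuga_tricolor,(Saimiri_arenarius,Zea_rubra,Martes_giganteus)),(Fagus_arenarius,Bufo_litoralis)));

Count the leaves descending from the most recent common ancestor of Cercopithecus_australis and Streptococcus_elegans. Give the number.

15

The MRCA of Cercopithecus_australis and Streptococcus_elegans is the root, so the clade is the entire tree.
That clade contains 15 terminal taxa: Abies_sylvestris, Anopheles_arenarius, Bufo_litoralis, Cercopithecus_australis, Fagus_arenarius, Gasterosteus_rubra, Martes_giganteus, Microtus_major, Nyctereutes_montanus, Pseudotsuga_tricolor, Saccharomyces_montanus, Saimiri_arenarius, Streptococcus_elegans, Triturus_orientalis, Zea_rubra.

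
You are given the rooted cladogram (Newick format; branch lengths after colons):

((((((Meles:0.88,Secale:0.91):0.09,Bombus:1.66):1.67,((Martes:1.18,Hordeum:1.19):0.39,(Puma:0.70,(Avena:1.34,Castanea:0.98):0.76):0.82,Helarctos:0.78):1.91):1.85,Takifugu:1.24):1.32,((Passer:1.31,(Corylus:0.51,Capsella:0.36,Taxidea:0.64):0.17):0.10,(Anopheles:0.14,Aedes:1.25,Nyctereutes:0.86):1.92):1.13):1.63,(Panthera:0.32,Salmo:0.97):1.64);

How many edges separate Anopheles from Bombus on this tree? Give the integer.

The MRCA of Anopheles and Bombus is the node subtending (((((Meles,Secale),Bombus),((Martes,Hordeum),(Puma,(Avena,Castanea)),Helarctos)),Takifugu),((Passer,(Corylus,Capsella,Taxidea)),(Anopheles,Aedes,Nyctereutes))).
From Anopheles up to that node: 3 branches. From Bombus up to the same node: 4 branches. Total: 3 + 4 = 7.

7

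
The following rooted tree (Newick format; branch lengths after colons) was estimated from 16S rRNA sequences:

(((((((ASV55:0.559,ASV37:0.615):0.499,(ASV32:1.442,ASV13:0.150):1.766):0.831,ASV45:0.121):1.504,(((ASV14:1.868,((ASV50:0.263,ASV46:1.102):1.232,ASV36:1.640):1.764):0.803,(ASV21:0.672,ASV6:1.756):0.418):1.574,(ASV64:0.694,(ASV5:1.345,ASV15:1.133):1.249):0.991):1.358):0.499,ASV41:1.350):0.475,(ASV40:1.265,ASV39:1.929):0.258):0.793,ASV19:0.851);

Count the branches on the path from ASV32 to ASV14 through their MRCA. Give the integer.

8

The MRCA of ASV32 and ASV14 is the node subtending ((((ASV55,ASV37),(ASV32,ASV13)),ASV45),(((ASV14,((ASV50,ASV46),ASV36)),(ASV21,ASV6)),(ASV64,(ASV5,ASV15)))).
From ASV32 up to that node: 4 branches. From ASV14 up to the same node: 4 branches. Total: 4 + 4 = 8.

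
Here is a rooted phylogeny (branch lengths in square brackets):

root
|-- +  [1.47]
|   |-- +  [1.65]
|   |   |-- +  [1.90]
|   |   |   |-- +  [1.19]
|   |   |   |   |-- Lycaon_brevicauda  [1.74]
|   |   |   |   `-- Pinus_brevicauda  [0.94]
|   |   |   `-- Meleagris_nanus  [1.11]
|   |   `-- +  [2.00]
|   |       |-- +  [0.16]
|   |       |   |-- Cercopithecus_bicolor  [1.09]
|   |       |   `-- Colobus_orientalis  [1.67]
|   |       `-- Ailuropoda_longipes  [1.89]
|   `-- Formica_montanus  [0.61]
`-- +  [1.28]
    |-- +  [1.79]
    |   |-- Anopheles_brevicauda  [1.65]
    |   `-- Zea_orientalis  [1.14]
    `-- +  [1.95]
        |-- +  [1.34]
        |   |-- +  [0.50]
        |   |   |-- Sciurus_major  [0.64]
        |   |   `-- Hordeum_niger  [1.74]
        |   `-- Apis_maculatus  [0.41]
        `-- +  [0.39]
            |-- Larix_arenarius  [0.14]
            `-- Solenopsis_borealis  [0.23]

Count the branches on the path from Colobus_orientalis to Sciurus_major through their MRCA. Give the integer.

10

The MRCA of Colobus_orientalis and Sciurus_major is the root of the tree.
From Colobus_orientalis up to that node: 5 branches. From Sciurus_major up to the same node: 5 branches. Total: 5 + 5 = 10.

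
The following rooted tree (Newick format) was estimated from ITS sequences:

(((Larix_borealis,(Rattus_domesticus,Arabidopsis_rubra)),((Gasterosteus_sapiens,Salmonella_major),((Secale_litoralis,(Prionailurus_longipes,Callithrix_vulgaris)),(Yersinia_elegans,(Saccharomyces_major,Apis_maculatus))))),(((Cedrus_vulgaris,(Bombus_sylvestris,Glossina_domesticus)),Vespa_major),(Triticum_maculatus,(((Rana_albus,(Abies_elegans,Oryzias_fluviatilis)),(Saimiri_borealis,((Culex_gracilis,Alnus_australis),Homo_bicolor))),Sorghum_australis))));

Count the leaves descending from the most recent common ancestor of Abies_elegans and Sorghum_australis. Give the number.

The MRCA of Abies_elegans and Sorghum_australis is the node subtending (((Rana_albus,(Abies_elegans,Oryzias_fluviatilis)),(Saimiri_borealis,((Culex_gracilis,Alnus_australis),Homo_bicolor))),Sorghum_australis).
That clade contains 8 terminal taxa: Abies_elegans, Alnus_australis, Culex_gracilis, Homo_bicolor, Oryzias_fluviatilis, Rana_albus, Saimiri_borealis, Sorghum_australis.

8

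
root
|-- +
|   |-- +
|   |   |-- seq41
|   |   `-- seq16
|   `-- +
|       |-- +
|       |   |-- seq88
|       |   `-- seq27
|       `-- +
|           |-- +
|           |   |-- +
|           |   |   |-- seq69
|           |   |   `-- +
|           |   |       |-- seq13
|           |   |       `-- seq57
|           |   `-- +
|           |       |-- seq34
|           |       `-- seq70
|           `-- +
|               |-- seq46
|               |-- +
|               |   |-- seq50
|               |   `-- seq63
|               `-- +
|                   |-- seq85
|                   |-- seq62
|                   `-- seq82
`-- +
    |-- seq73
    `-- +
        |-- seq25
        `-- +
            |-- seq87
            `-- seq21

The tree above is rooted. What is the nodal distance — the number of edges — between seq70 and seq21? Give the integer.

10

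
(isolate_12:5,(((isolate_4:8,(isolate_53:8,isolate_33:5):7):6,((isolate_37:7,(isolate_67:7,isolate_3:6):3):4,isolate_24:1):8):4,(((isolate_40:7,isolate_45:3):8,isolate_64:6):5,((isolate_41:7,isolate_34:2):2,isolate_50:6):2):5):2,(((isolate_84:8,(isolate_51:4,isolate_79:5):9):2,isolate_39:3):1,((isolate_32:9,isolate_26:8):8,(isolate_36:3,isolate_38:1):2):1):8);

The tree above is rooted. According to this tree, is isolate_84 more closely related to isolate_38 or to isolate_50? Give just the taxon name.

isolate_38

The MRCA of isolate_84 and isolate_38 subtends (((isolate_84,(isolate_51,isolate_79)),isolate_39),((isolate_32,isolate_26),(isolate_36,isolate_38))) (8 taxa).
The MRCA of isolate_84 and isolate_50 is the root, subtending the entire tree (22 taxa).
The first is nested inside the second, so isolate_84 shares a more recent common ancestor with isolate_38.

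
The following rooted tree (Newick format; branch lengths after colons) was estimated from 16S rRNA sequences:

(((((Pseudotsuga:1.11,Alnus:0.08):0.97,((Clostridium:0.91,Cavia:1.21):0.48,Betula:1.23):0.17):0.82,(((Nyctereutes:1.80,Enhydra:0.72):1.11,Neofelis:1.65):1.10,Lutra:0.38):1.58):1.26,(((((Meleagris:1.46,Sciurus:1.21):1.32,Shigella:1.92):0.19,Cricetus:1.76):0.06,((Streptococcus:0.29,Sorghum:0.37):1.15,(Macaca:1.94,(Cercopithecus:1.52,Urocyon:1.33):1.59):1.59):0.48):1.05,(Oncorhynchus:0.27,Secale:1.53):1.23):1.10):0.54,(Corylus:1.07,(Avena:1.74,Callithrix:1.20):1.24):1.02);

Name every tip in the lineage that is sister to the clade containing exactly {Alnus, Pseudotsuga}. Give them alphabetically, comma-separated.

Betula, Cavia, Clostridium

The clade containing exactly {Alnus, Pseudotsuga} attaches to the tree at the node subtending ((Pseudotsuga,Alnus),((Clostridium,Cavia),Betula)).
The other lineage descending from that same node — the sister group — is ((Clostridium,Cavia),Betula); its 3 tips in alphabetical order are the answer.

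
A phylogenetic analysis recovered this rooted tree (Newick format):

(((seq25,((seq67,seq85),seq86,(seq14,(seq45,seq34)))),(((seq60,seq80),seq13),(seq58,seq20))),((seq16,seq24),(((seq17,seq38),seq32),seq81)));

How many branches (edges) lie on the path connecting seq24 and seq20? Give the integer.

7

The MRCA of seq24 and seq20 is the root of the tree.
From seq24 up to that node: 3 branches. From seq20 up to the same node: 4 branches. Total: 3 + 4 = 7.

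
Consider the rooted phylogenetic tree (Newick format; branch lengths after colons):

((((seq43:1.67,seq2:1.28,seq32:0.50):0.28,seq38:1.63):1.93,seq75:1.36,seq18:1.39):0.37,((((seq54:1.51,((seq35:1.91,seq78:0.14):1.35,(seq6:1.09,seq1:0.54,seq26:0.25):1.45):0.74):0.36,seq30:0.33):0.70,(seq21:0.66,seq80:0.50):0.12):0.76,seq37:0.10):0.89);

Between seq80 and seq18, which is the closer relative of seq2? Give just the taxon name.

The MRCA of seq2 and seq18 subtends (((seq43,seq2,seq32),seq38),seq75,seq18) (6 taxa).
The MRCA of seq2 and seq80 is the root, subtending the entire tree (16 taxa).
The first is nested inside the second, so seq2 shares a more recent common ancestor with seq18.

seq18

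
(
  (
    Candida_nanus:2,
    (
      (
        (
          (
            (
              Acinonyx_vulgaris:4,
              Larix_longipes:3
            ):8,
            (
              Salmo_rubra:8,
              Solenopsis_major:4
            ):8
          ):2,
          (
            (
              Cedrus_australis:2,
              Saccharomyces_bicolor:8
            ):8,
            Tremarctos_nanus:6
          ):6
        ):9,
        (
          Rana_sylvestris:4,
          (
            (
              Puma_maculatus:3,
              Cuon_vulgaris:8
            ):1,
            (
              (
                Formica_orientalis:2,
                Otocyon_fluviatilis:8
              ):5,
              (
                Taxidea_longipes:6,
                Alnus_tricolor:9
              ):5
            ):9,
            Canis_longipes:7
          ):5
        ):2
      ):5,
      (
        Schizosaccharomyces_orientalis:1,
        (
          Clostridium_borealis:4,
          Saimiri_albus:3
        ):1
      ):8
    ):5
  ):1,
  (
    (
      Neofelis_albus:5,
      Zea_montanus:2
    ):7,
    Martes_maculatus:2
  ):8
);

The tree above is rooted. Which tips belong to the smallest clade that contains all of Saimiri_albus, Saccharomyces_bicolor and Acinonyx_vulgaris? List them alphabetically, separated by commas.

Tracing Saimiri_albus: it sits inside (Clostridium_borealis,Saimiri_albus).
Tracing Saccharomyces_bicolor: it sits inside (Cedrus_australis,Saccharomyces_bicolor).
Tracing Acinonyx_vulgaris: it sits inside (Acinonyx_vulgaris,Larix_longipes).
The smallest clade enclosing all 3 is (((((Acinonyx_vulgaris,Larix_longipes),(Salmo_rubra,Solenopsis_major)),((Cedrus_australis,Saccharomyces_bicolor),Tremarctos_nanus)),(Rana_sylvestris,((Puma_maculatus,Cuon_vulgaris),((Formica_orientalis,Otocyon_fluviatilis),(Taxidea_longipes,Alnus_tricolor)),Canis_longipes))),(Schizosaccharomyces_orientalis,(Clostridium_borealis,Saimiri_albus))); the answer is its 18 terminal taxa in alphabetical order.

Acinonyx_vulgaris, Alnus_tricolor, Canis_longipes, Cedrus_australis, Clostridium_borealis, Cuon_vulgaris, Formica_orientalis, Larix_longipes, Otocyon_fluviatilis, Puma_maculatus, Rana_sylvestris, Saccharomyces_bicolor, Saimiri_albus, Salmo_rubra, Schizosaccharomyces_orientalis, Solenopsis_major, Taxidea_longipes, Tremarctos_nanus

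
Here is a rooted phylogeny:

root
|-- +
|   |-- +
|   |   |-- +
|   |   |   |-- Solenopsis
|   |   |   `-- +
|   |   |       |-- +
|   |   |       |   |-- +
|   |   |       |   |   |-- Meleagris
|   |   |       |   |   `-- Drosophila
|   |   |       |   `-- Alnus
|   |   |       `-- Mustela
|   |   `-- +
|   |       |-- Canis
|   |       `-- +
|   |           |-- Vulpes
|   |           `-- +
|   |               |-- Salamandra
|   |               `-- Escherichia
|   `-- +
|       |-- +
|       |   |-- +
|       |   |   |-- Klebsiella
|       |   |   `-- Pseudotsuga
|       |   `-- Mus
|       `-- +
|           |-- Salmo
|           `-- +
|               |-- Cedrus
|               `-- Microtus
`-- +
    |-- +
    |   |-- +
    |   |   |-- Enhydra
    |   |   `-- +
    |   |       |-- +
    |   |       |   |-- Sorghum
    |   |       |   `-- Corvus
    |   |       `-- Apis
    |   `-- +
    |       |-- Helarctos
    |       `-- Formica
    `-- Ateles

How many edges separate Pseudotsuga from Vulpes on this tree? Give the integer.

The MRCA of Pseudotsuga and Vulpes is the node subtending (((Solenopsis,(((Meleagris,Drosophila),Alnus),Mustela)),(Canis,(Vulpes,(Salamandra,Escherichia)))),(((Klebsiella,Pseudotsuga),Mus),(Salmo,(Cedrus,Microtus)))).
From Pseudotsuga up to that node: 4 branches. From Vulpes up to the same node: 4 branches. Total: 4 + 4 = 8.

8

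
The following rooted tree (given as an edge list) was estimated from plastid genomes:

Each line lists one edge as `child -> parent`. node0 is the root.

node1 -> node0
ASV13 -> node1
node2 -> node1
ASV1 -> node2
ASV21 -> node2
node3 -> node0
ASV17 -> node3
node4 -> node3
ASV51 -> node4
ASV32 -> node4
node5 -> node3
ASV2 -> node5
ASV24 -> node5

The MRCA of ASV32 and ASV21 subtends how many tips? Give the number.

8

The MRCA of ASV32 and ASV21 is the root, so the clade is the entire tree.
That clade contains 8 terminal taxa: ASV1, ASV13, ASV17, ASV2, ASV21, ASV24, ASV32, ASV51.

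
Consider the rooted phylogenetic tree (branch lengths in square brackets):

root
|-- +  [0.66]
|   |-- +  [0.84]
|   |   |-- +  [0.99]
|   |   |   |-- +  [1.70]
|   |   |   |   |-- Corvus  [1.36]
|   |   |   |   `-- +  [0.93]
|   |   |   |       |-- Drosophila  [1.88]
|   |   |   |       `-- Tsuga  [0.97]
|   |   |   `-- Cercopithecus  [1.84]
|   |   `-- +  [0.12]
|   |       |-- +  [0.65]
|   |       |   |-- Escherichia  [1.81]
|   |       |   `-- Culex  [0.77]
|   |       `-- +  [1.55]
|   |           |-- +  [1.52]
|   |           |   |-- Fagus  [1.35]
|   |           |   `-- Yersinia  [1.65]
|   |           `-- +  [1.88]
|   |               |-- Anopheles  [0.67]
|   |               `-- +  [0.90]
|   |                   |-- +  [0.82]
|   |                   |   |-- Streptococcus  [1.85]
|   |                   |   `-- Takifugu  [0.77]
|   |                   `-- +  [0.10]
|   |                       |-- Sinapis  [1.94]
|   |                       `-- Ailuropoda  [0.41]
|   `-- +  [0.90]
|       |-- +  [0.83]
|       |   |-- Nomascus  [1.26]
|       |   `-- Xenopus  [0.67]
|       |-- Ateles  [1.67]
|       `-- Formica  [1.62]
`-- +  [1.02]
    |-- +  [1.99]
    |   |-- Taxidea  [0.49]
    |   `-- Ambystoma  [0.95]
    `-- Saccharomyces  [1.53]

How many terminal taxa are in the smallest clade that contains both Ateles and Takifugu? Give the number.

The MRCA of Ateles and Takifugu is the node subtending ((((Corvus,(Drosophila,Tsuga)),Cercopithecus),((Escherichia,Culex),((Fagus,Yersinia),(Anopheles,((Streptococcus,Takifugu),(Sinapis,Ailuropoda)))))),((Nomascus,Xenopus),Ateles,Formica)).
That clade contains 17 terminal taxa: Ailuropoda, Anopheles, Ateles, Cercopithecus, Corvus, Culex, Drosophila, Escherichia, Fagus, Formica, Nomascus, Sinapis, Streptococcus, Takifugu, Tsuga, Xenopus, Yersinia.

17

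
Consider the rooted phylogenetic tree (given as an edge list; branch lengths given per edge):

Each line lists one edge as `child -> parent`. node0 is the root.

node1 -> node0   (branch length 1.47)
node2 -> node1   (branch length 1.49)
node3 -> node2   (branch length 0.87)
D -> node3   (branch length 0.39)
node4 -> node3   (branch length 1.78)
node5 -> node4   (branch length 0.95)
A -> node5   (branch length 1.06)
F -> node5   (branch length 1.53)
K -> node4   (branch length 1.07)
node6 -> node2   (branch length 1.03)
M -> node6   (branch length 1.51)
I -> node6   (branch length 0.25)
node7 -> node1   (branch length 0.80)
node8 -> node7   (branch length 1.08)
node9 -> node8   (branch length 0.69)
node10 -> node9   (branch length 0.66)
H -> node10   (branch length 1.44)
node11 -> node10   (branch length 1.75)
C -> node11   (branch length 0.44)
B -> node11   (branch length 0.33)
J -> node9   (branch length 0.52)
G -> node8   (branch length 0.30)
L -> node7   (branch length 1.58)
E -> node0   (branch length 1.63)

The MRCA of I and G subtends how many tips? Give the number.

The MRCA of I and G is the node subtending (((D,((A,F),K)),(M,I)),((((H,(C,B)),J),G),L)).
That clade contains 12 terminal taxa: A, B, C, D, F, G, H, I, J, K, L, M.

12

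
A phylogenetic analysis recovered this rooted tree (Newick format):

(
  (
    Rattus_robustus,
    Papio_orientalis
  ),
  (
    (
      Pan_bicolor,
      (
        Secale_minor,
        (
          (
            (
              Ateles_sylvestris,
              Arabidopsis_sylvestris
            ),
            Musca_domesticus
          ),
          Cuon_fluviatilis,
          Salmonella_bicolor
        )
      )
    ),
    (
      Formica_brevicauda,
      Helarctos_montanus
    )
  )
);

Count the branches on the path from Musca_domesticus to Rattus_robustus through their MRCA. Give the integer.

8

The MRCA of Musca_domesticus and Rattus_robustus is the root of the tree.
From Musca_domesticus up to that node: 6 branches. From Rattus_robustus up to the same node: 2 branches. Total: 6 + 2 = 8.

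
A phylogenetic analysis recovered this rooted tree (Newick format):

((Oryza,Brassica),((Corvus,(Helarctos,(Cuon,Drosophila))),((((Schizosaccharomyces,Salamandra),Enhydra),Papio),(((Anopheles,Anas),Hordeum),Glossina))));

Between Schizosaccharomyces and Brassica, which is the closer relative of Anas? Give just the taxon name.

The MRCA of Anas and Schizosaccharomyces subtends ((((Schizosaccharomyces,Salamandra),Enhydra),Papio),(((Anopheles,Anas),Hordeum),Glossina)) (8 taxa).
The MRCA of Anas and Brassica is the root, subtending the entire tree (14 taxa).
The first is nested inside the second, so Anas shares a more recent common ancestor with Schizosaccharomyces.

Schizosaccharomyces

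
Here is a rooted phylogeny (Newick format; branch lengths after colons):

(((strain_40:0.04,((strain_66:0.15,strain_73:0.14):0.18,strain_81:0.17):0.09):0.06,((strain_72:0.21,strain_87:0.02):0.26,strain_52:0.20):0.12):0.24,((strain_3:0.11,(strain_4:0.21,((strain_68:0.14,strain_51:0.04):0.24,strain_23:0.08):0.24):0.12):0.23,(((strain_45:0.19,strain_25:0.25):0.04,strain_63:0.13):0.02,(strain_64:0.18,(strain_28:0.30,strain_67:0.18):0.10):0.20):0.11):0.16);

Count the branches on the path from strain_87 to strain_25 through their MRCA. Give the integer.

The MRCA of strain_87 and strain_25 is the root of the tree.
From strain_87 up to that node: 4 branches. From strain_25 up to the same node: 5 branches. Total: 4 + 5 = 9.

9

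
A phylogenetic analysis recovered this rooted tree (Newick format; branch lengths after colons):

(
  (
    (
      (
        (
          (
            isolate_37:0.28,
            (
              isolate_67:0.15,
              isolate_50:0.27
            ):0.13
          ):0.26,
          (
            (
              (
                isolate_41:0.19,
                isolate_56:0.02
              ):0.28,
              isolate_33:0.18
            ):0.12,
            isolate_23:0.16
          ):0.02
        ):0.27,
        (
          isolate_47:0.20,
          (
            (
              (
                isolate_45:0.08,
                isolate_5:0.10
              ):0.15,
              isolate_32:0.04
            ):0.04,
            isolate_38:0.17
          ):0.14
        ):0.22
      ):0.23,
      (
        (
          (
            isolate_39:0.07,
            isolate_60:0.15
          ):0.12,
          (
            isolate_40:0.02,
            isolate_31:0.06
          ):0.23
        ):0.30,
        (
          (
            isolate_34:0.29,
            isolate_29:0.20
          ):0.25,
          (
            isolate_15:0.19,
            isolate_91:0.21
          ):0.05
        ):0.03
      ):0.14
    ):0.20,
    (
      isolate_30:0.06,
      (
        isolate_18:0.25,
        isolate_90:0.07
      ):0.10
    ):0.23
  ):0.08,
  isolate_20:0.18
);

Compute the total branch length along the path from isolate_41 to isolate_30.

The path runs isolate_41 → … → MRCA → … → isolate_30; the MRCA is the node subtending (((((isolate_37,(isolate_67,isolate_50)),(((isolate_41,isolate_56),isolate_33),isolate_23)),(isolate_47,(((isolate_45,isolate_5),isolate_32),isolate_38))),(((isolate_39,isolate_60),(isolate_40,isolate_31)),((isolate_34,isolate_29),(isolate_15,isolate_91)))),(isolate_30,(isolate_18,isolate_90))).
Branch lengths along that path: 0.19 + 0.28 + 0.12 + 0.02 + 0.27 + 0.23 + 0.20 + 0.23 + 0.06 = 1.60.

1.60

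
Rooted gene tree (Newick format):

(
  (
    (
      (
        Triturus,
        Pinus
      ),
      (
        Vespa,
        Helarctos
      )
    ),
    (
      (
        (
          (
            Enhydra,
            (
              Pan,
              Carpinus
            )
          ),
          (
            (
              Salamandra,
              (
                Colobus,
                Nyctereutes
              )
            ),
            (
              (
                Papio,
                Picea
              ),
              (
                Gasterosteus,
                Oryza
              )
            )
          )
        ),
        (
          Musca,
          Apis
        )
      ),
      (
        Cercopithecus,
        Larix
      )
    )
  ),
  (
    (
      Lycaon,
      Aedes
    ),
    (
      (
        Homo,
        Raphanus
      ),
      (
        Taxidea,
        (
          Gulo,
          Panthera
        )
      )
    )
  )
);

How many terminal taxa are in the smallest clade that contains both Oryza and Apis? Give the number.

12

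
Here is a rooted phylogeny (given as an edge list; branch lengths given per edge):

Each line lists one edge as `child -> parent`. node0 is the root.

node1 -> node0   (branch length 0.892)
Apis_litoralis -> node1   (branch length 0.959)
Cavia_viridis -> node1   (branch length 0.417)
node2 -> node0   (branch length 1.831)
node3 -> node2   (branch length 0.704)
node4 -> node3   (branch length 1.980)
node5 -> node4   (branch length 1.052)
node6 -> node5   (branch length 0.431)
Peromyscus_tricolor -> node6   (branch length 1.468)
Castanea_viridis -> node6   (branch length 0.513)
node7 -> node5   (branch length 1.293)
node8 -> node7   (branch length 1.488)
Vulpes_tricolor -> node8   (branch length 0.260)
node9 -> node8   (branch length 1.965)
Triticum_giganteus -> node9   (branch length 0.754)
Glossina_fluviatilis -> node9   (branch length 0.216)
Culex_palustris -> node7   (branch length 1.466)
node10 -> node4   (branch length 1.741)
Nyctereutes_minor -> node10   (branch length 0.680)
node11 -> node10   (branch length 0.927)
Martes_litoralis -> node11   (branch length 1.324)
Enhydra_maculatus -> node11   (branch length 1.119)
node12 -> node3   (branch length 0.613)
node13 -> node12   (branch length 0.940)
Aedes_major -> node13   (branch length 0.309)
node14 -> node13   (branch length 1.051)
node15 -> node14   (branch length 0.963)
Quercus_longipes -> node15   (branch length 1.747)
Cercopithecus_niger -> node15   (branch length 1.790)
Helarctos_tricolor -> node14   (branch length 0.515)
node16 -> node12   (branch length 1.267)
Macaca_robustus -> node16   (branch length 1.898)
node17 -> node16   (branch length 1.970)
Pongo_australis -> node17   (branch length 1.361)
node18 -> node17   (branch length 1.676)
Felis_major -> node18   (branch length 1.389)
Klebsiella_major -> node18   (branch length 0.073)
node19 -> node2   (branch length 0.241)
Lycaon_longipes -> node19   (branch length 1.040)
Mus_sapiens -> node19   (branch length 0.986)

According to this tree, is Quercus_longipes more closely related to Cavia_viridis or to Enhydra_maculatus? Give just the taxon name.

Enhydra_maculatus

The MRCA of Quercus_longipes and Enhydra_maculatus subtends ((((Peromyscus_tricolor,Castanea_viridis),((Vulpes_tricolor,(Triticum_giganteus,Glossina_fluviatilis)),Culex_palustris)),(Nyctereutes_minor,(Martes_litoralis,Enhydra_maculatus))),((Aedes_major,((Quercus_longipes,Cercopithecus_niger),Helarctos_tricolor)),(Macaca_robustus,(Pongo_australis,(Felis_major,Klebsiella_major))))) (17 taxa).
The MRCA of Quercus_longipes and Cavia_viridis is the root, subtending the entire tree (21 taxa).
The first is nested inside the second, so Quercus_longipes shares a more recent common ancestor with Enhydra_maculatus.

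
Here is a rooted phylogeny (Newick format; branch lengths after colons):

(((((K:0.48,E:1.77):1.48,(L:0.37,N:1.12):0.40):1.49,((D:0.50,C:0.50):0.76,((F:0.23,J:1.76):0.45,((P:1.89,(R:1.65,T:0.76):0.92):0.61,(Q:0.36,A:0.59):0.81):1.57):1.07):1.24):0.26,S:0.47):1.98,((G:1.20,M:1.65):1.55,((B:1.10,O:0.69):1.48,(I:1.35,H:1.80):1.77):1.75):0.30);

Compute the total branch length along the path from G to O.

The path runs G → … → MRCA → … → O; the MRCA is the node subtending ((G,M),((B,O),(I,H))).
Branch lengths along that path: 1.20 + 1.55 + 1.75 + 1.48 + 0.69 = 6.67.

6.67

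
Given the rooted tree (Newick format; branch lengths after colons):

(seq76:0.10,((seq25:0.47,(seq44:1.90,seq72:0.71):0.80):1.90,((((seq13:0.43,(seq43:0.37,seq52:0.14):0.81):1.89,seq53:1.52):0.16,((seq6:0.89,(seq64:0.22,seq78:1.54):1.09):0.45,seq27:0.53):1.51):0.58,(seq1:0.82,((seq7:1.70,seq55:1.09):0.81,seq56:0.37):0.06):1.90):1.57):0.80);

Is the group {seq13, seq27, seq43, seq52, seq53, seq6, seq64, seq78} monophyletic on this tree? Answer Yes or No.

The most recent common ancestor of these taxa subtends (((seq13,(seq43,seq52)),seq53),((seq6,(seq64,seq78)),seq27)).
That clade has exactly 8 tips — every listed taxon and nothing else — so the group is monophyletic.

Yes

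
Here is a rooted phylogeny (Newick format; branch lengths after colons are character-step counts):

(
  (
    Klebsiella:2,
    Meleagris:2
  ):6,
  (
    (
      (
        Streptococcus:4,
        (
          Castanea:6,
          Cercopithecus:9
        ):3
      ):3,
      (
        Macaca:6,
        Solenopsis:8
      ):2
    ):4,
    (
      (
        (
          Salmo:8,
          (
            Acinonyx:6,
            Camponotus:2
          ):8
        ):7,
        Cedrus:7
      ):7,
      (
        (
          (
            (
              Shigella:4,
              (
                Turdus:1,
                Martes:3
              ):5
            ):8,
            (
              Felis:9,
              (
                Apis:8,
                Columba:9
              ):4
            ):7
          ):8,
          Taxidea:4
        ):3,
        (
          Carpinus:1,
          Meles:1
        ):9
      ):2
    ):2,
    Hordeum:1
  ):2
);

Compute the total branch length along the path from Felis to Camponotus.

53

The path runs Felis → … → MRCA → … → Camponotus; the MRCA is the node subtending (((Salmo,(Acinonyx,Camponotus)),Cedrus),((((Shigella,(Turdus,Martes)),(Felis,(Apis,Columba))),Taxidea),(Carpinus,Meles))).
Branch lengths along that path: 9 + 7 + 8 + 3 + 2 + 7 + 7 + 8 + 2 = 53.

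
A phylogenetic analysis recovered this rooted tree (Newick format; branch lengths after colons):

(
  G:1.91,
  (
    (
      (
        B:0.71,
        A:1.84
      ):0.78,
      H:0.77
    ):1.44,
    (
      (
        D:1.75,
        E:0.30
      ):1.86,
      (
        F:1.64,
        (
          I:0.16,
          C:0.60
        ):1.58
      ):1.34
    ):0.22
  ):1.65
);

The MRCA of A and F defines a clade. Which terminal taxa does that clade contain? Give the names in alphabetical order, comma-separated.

A, B, C, D, E, F, H, I

Tracing A: it sits inside (B,A).
Tracing F: it sits inside (F,(I,C)).
The smallest clade enclosing both is (((B,A),H),((D,E),(F,(I,C)))); the answer is its 8 terminal taxa in alphabetical order.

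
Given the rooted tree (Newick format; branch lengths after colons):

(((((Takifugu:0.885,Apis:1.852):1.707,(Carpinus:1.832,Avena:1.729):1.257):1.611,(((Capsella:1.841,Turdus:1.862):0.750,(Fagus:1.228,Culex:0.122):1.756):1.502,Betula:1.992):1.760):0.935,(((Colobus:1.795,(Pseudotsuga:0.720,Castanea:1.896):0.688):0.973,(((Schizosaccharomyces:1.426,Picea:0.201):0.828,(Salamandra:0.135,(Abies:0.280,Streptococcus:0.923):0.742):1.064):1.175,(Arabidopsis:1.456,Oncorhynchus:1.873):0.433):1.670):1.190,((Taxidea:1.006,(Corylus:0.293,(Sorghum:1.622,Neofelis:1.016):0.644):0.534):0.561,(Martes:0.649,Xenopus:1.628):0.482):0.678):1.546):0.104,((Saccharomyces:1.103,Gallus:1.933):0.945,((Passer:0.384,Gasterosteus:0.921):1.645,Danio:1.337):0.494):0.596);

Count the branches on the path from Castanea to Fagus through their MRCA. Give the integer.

10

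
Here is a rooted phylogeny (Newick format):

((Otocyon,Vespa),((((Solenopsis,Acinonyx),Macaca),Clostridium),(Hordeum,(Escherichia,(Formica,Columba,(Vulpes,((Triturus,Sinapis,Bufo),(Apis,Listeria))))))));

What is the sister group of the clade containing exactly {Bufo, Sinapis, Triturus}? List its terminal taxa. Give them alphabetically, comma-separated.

The clade containing exactly {Bufo, Sinapis, Triturus} attaches to the tree at the node subtending ((Triturus,Sinapis,Bufo),(Apis,Listeria)).
The other lineage descending from that same node — the sister group — is (Apis,Listeria); its 2 tips in alphabetical order are the answer.

Apis, Listeria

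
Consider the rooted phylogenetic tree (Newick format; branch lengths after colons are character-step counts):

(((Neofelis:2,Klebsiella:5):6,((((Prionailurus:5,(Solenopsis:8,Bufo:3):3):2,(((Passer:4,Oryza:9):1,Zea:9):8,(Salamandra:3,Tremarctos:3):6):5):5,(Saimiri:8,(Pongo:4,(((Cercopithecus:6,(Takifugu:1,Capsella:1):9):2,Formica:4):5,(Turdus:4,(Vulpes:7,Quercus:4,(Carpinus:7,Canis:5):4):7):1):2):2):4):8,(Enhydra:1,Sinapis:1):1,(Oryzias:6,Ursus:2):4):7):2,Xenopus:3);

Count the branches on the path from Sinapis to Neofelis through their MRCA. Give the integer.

The MRCA of Sinapis and Neofelis is the node subtending ((Neofelis,Klebsiella),((((Prionailurus,(Solenopsis,Bufo)),(((Passer,Oryza),Zea),(Salamandra,Tremarctos))),(Saimiri,(Pongo,(((Cercopithecus,(Takifugu,Capsella)),Formica),(Turdus,(Vulpes,Quercus,(Carpinus,Canis))))))),(Enhydra,Sinapis),(Oryzias,Ursus))).
From Sinapis up to that node: 3 branches. From Neofelis up to the same node: 2 branches. Total: 3 + 2 = 5.

5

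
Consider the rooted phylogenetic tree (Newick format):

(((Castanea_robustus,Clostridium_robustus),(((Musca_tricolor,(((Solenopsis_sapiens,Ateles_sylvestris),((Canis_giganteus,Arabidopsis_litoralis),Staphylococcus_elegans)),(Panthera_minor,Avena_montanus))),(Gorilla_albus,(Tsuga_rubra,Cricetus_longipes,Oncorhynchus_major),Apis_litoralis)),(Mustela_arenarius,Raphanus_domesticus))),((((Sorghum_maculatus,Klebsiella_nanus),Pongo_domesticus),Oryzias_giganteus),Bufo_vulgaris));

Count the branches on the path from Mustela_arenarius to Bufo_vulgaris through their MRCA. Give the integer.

6

The MRCA of Mustela_arenarius and Bufo_vulgaris is the root of the tree.
From Mustela_arenarius up to that node: 4 branches. From Bufo_vulgaris up to the same node: 2 branches. Total: 4 + 2 = 6.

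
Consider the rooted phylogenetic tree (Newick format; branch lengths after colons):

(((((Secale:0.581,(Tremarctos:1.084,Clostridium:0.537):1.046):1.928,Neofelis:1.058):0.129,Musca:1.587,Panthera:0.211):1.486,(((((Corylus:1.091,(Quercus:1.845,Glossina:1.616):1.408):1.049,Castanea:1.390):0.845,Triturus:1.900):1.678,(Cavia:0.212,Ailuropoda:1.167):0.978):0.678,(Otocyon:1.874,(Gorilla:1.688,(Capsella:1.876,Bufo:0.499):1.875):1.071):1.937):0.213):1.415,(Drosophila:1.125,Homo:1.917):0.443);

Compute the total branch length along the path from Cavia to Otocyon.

The path runs Cavia → … → MRCA → … → Otocyon; the MRCA is the node subtending (((((Corylus,(Quercus,Glossina)),Castanea),Triturus),(Cavia,Ailuropoda)),(Otocyon,(Gorilla,(Capsella,Bufo)))).
Branch lengths along that path: 0.212 + 0.978 + 0.678 + 1.937 + 1.874 = 5.679.

5.679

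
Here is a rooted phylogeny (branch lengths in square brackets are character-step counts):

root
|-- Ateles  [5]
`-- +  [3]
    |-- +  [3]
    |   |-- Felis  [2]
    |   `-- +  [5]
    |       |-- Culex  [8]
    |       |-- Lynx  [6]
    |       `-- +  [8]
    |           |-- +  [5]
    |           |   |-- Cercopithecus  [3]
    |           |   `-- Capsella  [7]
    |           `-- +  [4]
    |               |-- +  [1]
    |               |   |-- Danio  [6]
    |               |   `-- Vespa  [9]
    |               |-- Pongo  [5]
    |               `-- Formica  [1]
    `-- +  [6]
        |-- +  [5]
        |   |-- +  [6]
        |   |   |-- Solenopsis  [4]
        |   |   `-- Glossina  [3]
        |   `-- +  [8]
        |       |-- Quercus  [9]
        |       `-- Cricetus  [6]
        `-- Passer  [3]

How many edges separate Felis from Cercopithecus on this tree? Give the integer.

5

The MRCA of Felis and Cercopithecus is the node subtending (Felis,(Culex,Lynx,((Cercopithecus,Capsella),((Danio,Vespa),Pongo,Formica)))).
From Felis up to that node: 1 branch. From Cercopithecus up to the same node: 4 branches. Total: 1 + 4 = 5.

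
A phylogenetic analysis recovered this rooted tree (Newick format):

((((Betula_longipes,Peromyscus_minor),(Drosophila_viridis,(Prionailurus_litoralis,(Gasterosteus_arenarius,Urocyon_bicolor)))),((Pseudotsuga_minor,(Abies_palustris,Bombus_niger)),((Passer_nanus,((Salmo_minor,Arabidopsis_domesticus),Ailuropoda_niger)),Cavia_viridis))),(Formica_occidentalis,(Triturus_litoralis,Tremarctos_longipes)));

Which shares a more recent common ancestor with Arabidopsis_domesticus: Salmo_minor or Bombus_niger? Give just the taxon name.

The MRCA of Arabidopsis_domesticus and Salmo_minor subtends (Salmo_minor,Arabidopsis_domesticus) (2 taxa).
The MRCA of Arabidopsis_domesticus and Bombus_niger subtends ((Pseudotsuga_minor,(Abies_palustris,Bombus_niger)),((Passer_nanus,((Salmo_minor,Arabidopsis_domesticus),Ailuropoda_niger)),Cavia_viridis)) (8 taxa).
The first is nested inside the second, so Arabidopsis_domesticus shares a more recent common ancestor with Salmo_minor.

Salmo_minor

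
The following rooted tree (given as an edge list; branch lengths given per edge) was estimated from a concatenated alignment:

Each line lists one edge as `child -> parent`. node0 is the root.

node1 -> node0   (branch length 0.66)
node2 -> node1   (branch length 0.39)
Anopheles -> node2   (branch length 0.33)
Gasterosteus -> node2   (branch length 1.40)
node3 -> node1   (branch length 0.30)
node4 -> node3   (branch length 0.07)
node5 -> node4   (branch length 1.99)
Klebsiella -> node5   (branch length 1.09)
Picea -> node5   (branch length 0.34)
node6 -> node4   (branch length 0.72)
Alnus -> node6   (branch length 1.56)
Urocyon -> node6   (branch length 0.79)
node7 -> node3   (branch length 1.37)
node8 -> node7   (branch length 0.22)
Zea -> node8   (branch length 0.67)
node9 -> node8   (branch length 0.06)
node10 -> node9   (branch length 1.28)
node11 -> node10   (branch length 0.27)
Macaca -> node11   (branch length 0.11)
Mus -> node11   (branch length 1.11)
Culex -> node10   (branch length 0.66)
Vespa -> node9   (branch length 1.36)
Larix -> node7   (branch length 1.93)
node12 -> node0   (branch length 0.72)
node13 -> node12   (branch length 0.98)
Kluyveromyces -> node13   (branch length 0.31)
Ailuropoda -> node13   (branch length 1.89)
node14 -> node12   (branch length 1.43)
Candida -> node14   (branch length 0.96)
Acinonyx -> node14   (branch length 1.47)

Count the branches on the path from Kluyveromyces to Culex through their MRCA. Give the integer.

10

The MRCA of Kluyveromyces and Culex is the root of the tree.
From Kluyveromyces up to that node: 3 branches. From Culex up to the same node: 7 branches. Total: 3 + 7 = 10.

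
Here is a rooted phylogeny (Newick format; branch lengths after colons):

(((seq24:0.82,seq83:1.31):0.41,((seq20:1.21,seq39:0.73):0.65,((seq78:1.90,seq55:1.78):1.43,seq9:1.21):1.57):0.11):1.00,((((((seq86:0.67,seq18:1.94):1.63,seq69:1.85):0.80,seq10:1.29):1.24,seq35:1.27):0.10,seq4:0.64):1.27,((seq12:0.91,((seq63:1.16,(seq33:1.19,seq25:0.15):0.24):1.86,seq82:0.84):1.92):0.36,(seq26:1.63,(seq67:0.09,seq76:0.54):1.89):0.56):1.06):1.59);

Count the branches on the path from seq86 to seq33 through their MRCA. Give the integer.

12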